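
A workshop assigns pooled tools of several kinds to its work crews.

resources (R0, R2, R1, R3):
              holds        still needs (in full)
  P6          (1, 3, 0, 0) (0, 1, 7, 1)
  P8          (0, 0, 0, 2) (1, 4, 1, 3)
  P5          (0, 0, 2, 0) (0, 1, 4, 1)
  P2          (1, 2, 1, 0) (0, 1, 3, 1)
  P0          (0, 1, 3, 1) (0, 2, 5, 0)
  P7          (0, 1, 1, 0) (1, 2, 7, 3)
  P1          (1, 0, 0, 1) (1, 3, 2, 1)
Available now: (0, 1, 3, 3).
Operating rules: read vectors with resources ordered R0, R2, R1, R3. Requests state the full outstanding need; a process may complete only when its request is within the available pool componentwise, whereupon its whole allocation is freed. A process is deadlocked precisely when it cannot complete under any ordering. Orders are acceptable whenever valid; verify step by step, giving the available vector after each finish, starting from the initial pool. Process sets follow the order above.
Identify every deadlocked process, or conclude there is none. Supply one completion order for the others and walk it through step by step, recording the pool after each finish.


The deadlocked set is empty.
Key observation: no deadlock: P2 fits now, and the freed resources carry the rest through.
One completion order for the rest: P2, P5, P0, P8, P1, P6, P7. Verifying each step:
  pool = (0, 1, 3, 3)
  run P2 (needs (0, 1, 3, 1), free (0, 1, 3, 3)); after release of (1, 2, 1, 0) the pool is (1, 3, 4, 3)
  run P5 (needs (0, 1, 4, 1), free (1, 3, 4, 3)); after release of (0, 0, 2, 0) the pool is (1, 3, 6, 3)
  run P0 (needs (0, 2, 5, 0), free (1, 3, 6, 3)); after release of (0, 1, 3, 1) the pool is (1, 4, 9, 4)
  run P8 (needs (1, 4, 1, 3), free (1, 4, 9, 4)); after release of (0, 0, 0, 2) the pool is (1, 4, 9, 6)
  run P1 (needs (1, 3, 2, 1), free (1, 4, 9, 6)); after release of (1, 0, 0, 1) the pool is (2, 4, 9, 7)
  run P6 (needs (0, 1, 7, 1), free (2, 4, 9, 7)); after release of (1, 3, 0, 0) the pool is (3, 7, 9, 7)
  run P7 (needs (1, 2, 7, 3), free (3, 7, 9, 7)); after release of (0, 1, 1, 0) the pool is (3, 8, 10, 7)


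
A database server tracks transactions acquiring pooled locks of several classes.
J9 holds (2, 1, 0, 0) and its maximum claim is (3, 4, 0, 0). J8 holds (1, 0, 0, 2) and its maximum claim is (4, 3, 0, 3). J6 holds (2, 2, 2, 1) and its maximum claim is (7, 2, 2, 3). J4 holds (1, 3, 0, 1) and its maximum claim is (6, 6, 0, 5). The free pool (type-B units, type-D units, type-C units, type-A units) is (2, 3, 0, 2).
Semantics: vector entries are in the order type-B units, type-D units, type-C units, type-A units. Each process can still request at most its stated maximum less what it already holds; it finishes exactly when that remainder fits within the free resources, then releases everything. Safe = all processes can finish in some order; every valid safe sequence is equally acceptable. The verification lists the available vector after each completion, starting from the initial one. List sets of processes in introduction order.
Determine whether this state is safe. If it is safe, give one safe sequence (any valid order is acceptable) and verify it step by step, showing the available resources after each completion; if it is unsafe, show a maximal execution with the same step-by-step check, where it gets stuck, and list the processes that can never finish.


SAFE — a valid safe sequence is J9, J8, J4, J6.
Key observation: the first exact fit in this order is J9 — it needs (1, 3, 0, 0) with (2, 3, 0, 2) free, meeting a requested resource to the last unit.
Verifying each step:
  pool = (2, 3, 0, 2)
  run J9 (needs (1, 3, 0, 0), free (2, 3, 0, 2)); after release of (2, 1, 0, 0) the pool is (4, 4, 0, 2)
  run J8 (needs (3, 3, 0, 1), free (4, 4, 0, 2)); after release of (1, 0, 0, 2) the pool is (5, 4, 0, 4)
  run J4 (needs (5, 3, 0, 4), free (5, 4, 0, 4)); after release of (1, 3, 0, 1) the pool is (6, 7, 0, 5)
  run J6 (needs (5, 0, 0, 2), free (6, 7, 0, 5)); after release of (2, 2, 2, 1) the pool is (8, 9, 2, 6)


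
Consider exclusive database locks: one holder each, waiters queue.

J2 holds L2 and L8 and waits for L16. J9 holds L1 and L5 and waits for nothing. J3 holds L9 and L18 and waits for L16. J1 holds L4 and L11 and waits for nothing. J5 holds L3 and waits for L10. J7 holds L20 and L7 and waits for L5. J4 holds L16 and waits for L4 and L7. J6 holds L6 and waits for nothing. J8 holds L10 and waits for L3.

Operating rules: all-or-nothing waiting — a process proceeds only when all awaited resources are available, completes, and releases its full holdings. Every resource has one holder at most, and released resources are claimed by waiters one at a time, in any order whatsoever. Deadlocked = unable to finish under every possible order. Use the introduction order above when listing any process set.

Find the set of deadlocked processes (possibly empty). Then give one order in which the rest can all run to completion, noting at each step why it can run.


Deadlocked set: J5 and J8.
Key observation: nobody on the ring J5 -> J8 -> J5 can start until another member finishes, which never happens; no other process is dragged down with it.
The rest can finish in the order J6, J9, J1, J7, J4, J2, J3.
Walking it through:
  run J6 (it waits on nothing); releases L6
  run J9 (it waits on nothing); releases L1 and L5
  run J1 (it waits on nothing); releases L4 and L11
  J7: everything it awaited (L5) is free; runs, freeing L20 and L7
  J4: everything it awaited (L4 and L7) is free; runs, freeing L16
  J2: everything it awaited (L16) is free; runs, freeing L2 and L8
  J3: everything it awaited (L16) is free; runs, freeing L9 and L18


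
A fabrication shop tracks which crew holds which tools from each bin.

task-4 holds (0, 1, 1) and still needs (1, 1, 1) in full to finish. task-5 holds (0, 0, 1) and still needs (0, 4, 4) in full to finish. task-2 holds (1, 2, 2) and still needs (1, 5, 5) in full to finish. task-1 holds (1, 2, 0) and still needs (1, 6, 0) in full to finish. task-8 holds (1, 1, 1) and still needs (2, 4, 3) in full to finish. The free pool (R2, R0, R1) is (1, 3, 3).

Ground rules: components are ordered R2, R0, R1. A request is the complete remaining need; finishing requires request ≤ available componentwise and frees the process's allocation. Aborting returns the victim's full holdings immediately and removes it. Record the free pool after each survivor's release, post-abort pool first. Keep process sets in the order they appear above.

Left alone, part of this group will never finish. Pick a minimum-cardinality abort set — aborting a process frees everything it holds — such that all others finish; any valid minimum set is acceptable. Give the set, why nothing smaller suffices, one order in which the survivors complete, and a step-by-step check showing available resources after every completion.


The answer: abort task-2.
Key observation: task-8 could never have finished before the abort; with (1, 2, 2) returned by task-2, it fits at step 2.
No smaller set exists: with zero aborts the deadlock remains.
One survivor order: task-5, task-8, task-1, task-4. Verifying each step (post-abort pool first):
  pool = (2, 5, 5)
  task-5 needs (0, 4, 4) <= (2, 5, 5) -> finishes; pool += (0, 0, 1) = (2, 5, 6)
  task-8 needs (2, 4, 3) <= (2, 5, 6) -> finishes; pool += (1, 1, 1) = (3, 6, 7)
  task-1 needs (1, 6, 0) <= (3, 6, 7) -> finishes; pool += (1, 2, 0) = (4, 8, 7)
  task-4 needs (1, 1, 1) <= (4, 8, 7) -> finishes; pool += (0, 1, 1) = (4, 9, 8)


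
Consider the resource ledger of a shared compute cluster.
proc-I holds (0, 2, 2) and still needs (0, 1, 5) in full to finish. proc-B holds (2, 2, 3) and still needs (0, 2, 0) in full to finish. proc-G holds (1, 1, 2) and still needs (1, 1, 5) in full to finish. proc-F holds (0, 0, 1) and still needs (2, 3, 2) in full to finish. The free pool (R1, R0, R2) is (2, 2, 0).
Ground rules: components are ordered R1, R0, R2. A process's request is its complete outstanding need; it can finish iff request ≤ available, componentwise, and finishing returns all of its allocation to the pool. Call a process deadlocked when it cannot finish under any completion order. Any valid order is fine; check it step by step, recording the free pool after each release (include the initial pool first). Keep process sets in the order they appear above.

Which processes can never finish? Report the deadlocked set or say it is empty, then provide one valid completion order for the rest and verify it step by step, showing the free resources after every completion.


The deadlocked set is proc-I and proc-G.
Key observation: the pool after proc-B, proc-F is (4, 4, 4); every surviving request exceeds it in R2, so progress ends there.
One completion order for the rest: proc-B, proc-F. Check, step by step:
  pool = (2, 2, 0)
  proc-B: need (0, 2, 0) fits (2, 2, 0); releases (2, 2, 3), pool now (4, 4, 3)
  proc-F: need (2, 3, 2) fits (4, 4, 3); releases (0, 0, 1), pool now (4, 4, 4)
The stuck group stays short no matter what:
  proc-I still needs (0, 1, 5) but only (4, 4, 4) is free — short on R2
  proc-G still needs (1, 1, 5) but only (4, 4, 4) is free — short on R2


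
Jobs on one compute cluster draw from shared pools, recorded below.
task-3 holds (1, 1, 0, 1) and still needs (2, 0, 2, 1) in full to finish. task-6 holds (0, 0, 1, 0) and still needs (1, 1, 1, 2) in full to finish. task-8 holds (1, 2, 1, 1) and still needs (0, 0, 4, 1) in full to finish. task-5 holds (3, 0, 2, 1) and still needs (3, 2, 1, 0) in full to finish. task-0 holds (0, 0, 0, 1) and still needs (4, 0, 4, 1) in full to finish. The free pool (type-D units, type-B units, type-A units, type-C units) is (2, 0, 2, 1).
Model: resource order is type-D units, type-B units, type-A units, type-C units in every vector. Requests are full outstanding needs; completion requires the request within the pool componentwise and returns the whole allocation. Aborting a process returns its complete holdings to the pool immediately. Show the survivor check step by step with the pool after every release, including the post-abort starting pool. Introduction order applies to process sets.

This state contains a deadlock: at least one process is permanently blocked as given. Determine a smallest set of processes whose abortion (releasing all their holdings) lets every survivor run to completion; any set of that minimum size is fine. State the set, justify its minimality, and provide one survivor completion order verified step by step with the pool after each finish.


Abort task-8.
Key observation: task-5 could never have finished before the abort; with (1, 2, 1, 1) returned by task-8, it fits at step 1.
Why nothing smaller works: aborting no one leaves the state deadlocked as given.
The survivors complete as task-5, task-3, task-0, task-6. Verifying each step (starting from the post-abort pool):
  pool = (3, 2, 3, 2)
  task-5 needs (3, 2, 1, 0) <= (3, 2, 3, 2) -> finishes; pool += (3, 0, 2, 1) = (6, 2, 5, 3)
  task-3 needs (2, 0, 2, 1) <= (6, 2, 5, 3) -> finishes; pool += (1, 1, 0, 1) = (7, 3, 5, 4)
  task-0 needs (4, 0, 4, 1) <= (7, 3, 5, 4) -> finishes; pool += (0, 0, 0, 1) = (7, 3, 5, 5)
  task-6 needs (1, 1, 1, 2) <= (7, 3, 5, 5) -> finishes; pool += (0, 0, 1, 0) = (7, 3, 6, 5)


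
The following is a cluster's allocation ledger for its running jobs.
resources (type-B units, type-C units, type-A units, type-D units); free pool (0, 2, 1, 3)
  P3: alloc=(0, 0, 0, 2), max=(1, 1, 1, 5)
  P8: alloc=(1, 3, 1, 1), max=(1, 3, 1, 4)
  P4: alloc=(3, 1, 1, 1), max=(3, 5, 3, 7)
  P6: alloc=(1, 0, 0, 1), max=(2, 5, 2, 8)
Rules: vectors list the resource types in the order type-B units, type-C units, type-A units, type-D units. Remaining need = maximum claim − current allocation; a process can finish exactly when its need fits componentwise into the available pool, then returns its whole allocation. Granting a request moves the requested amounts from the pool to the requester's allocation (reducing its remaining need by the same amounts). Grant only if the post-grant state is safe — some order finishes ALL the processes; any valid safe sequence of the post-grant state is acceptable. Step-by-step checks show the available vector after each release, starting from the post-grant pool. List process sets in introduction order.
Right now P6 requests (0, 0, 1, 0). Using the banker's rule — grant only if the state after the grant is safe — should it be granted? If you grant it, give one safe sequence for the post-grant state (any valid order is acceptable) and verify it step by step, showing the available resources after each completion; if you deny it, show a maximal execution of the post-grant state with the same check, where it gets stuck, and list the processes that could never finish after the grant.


DENY: after the grant no complete ordering would exist.
Key observation: after P8, P3 the pool peaks at (1, 5, 1, 6), and each blocked process is short somewhere: P4 on type-A units; P6 on type-D units.
On the post-grant state, P8, P3 is a maximal run — nothing extends it. Verifying each step:
  pool = (0, 2, 0, 3)
  P8: need (0, 0, 0, 3) fits (0, 2, 0, 3); releases (1, 3, 1, 1), pool now (1, 5, 1, 4)
  P3: need (1, 1, 1, 3) fits (1, 5, 1, 4); releases (0, 0, 0, 2), pool now (1, 5, 1, 6)
  blocked: P4 wants (0, 4, 2, 6), pool (1, 5, 1, 6) — not enough type-A units
  blocked: P6 wants (1, 5, 1, 7), pool (1, 5, 1, 6) — not enough type-D units
Had the request been granted, P4 and P6 could never finish.


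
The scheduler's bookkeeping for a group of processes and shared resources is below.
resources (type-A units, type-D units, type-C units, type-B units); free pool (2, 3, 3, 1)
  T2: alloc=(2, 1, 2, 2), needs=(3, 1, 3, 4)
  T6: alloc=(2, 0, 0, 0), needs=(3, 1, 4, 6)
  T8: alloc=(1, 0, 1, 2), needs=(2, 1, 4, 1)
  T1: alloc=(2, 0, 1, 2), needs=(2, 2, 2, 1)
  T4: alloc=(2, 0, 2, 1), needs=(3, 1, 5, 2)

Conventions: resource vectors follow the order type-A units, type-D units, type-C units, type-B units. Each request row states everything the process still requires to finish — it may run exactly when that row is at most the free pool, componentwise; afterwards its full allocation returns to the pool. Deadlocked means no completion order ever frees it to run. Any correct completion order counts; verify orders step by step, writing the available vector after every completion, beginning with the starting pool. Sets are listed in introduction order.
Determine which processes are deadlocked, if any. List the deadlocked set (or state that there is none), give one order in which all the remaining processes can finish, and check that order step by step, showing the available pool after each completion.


Nothing here is deadlocked.
Key observation: starting with T1, each completion frees enough for the next — no one is permanently blocked.
A valid finishing order for the others: T1, T8, T4, T2, T6. Walking it through:
  pool = (2, 3, 3, 1)
  T1: need (2, 2, 2, 1) fits (2, 3, 3, 1); releases (2, 0, 1, 2), pool now (4, 3, 4, 3)
  T8: need (2, 1, 4, 1) fits (4, 3, 4, 3); releases (1, 0, 1, 2), pool now (5, 3, 5, 5)
  T4: need (3, 1, 5, 2) fits (5, 3, 5, 5); releases (2, 0, 2, 1), pool now (7, 3, 7, 6)
  T2: need (3, 1, 3, 4) fits (7, 3, 7, 6); releases (2, 1, 2, 2), pool now (9, 4, 9, 8)
  T6: need (3, 1, 4, 6) fits (9, 4, 9, 8); releases (2, 0, 0, 0), pool now (11, 4, 9, 8)


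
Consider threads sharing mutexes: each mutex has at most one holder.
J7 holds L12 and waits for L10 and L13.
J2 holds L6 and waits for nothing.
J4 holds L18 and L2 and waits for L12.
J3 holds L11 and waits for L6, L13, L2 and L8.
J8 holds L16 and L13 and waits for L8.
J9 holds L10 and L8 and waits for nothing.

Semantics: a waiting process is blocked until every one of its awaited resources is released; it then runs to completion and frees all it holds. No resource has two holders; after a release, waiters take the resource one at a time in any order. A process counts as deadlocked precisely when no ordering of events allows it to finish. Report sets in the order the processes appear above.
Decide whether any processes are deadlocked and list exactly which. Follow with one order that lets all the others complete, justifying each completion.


The deadlocked set is empty.
Key observation: the wait graph is acyclic; completion cascades from the unblocked processes through everyone else.
The rest can finish in the order J9, J2, J8, J7, J4, J3.
Verifying each step:
  J9: no waits; runs immediately, freeing L10 and L8
  J2: no waits; runs immediately, freeing L6
  run J8 (all its waits — L8 — are resolved); releases L16 and L13
  run J7 (all its waits — L10 and L13 — are resolved); releases L12
  run J4 (all its waits — L12 — are resolved); releases L18 and L2
  run J3 (all its waits — L6, L13, L2 and L8 — are resolved); releases L11


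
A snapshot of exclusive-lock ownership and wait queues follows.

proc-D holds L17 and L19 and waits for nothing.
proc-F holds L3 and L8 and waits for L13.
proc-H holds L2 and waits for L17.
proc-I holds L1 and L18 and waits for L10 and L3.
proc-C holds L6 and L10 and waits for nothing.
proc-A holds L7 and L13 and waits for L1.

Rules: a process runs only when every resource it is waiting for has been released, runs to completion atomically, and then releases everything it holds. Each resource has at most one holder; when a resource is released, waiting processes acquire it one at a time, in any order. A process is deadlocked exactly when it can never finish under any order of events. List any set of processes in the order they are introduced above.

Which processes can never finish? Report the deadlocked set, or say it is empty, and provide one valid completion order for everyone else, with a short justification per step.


Deadlocked: proc-F, proc-I and proc-A.
Key observation: the loop proc-F -> proc-A -> proc-I -> proc-F blocks itself forever; no other process is dragged down with it.
The rest can finish in the order proc-C, proc-D, proc-H.
Walking it through:
  proc-C waits on nothing -> runs at once and releases L6 and L10
  proc-D waits on nothing -> runs at once and releases L17 and L19
  run proc-H (all its waits — L17 — are resolved); releases L2


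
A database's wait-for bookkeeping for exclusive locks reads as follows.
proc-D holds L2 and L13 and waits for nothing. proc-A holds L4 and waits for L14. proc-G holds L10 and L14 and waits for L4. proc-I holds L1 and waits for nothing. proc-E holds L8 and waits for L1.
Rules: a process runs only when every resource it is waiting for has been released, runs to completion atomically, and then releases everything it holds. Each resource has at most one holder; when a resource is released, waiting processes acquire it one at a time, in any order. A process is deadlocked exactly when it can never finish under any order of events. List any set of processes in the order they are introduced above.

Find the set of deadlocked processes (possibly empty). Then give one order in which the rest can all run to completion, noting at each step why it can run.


Deadlocked: proc-A and proc-G.
Key observation: the cycle proc-A -> proc-G -> proc-A can never break — each member waits on the next; no other process is dragged down with it.
A valid finishing order for the others: proc-I, proc-D, proc-E.
Verifying each step:
  run proc-I (it waits on nothing); releases L1
  run proc-D (it waits on nothing); releases L2 and L13
  proc-E: everything it awaited (L1) is free; runs, freeing L8


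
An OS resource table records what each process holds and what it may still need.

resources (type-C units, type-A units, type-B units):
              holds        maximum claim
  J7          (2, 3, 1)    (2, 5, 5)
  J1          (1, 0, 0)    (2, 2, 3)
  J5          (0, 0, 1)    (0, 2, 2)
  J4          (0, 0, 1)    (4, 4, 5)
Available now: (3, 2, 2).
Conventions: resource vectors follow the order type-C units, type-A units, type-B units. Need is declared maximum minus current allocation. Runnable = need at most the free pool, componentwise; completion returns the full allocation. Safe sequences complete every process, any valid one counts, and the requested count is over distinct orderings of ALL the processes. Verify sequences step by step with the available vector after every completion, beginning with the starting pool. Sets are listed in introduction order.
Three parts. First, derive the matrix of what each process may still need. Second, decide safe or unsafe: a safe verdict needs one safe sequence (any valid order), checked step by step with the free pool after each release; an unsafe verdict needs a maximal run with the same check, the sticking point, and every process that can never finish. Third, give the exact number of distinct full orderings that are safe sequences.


(1) Remaining need (order type-C units, type-A units, type-B units):
  J7: (0, 2, 4)
  J1: (1, 2, 3)
  J5: (0, 2, 1)
  J4: (4, 4, 4)
(2) UNSAFE — no complete ordering exists.
Key observation: once J5, J1 finish, the pool peaks at (4, 2, 3) — and every remaining process still needs more type-B units than that.
A maximal execution: J5, J1 — then nothing else fits. Step-by-step check:
  pool = (3, 2, 2)
  J5: need (0, 2, 1) fits (3, 2, 2); releases (0, 0, 1), pool now (3, 2, 3)
  J1: need (1, 2, 3) fits (3, 2, 3); releases (1, 0, 0), pool now (4, 2, 3)
  blocked: J7 wants (0, 2, 4), pool (4, 2, 3) — not enough type-B units
  blocked: J4 wants (4, 4, 4), pool (4, 2, 3) — not enough type-A units and type-B units
Processes that can never finish: J7 and J4.
(3) Exactly 0 of the possible complete orderings are safe sequences.


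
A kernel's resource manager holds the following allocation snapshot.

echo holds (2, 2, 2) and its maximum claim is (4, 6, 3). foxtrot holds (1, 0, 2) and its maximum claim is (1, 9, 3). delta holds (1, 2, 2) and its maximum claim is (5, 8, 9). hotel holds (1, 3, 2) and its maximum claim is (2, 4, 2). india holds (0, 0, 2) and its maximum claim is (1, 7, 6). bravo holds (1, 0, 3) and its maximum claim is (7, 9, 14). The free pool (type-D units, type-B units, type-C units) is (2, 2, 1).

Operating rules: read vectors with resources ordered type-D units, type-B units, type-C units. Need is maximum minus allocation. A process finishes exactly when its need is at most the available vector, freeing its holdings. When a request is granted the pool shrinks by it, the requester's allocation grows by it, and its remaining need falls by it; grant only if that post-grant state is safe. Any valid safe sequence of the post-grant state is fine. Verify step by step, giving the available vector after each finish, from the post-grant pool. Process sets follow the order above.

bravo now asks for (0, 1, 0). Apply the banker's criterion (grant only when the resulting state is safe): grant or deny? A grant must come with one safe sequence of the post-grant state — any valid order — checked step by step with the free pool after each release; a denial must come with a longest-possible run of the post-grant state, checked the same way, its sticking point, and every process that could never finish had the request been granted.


DENY — the pretend-granted state is unsafe.
Key observation: after hotel, echo the pool peaks at (5, 6, 5), and each blocked process is short somewhere: foxtrot on type-B units; delta on type-C units; india on type-B units; bravo on type-D units, type-B units, type-C units.
After a pretend grant, a maximal execution: hotel, echo — then nothing else fits. Walking it through:
  pool = (2, 1, 1)
  hotel needs (1, 1, 0) <= (2, 1, 1) -> finishes; pool += (1, 3, 2) = (3, 4, 3)
  echo needs (2, 4, 1) <= (3, 4, 3) -> finishes; pool += (2, 2, 2) = (5, 6, 5)
  blocked: foxtrot wants (0, 9, 1), pool (5, 6, 5) — not enough type-B units
  blocked: delta wants (4, 6, 7), pool (5, 6, 5) — not enough type-C units
  blocked: india wants (1, 7, 4), pool (5, 6, 5) — not enough type-B units
  blocked: bravo wants (6, 8, 11), pool (5, 6, 5) — not enough type-D units, type-B units and type-C units
Post-grant, the permanently blocked set is foxtrot, delta, india and bravo.


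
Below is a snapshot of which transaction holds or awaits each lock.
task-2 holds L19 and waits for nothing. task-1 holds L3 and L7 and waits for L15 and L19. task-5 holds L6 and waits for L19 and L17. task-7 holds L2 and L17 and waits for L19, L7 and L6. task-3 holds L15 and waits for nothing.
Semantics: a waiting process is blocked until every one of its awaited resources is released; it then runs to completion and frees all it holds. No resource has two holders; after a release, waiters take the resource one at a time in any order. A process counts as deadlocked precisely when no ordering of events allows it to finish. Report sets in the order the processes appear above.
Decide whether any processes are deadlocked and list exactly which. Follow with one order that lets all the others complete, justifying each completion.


Deadlocked: task-5 and task-7.
Key observation: along task-5 -> task-7 -> task-5, each member waits on what the next one holds — a deadlock; no other process is dragged down with it.
One completion order for the rest: task-3, task-2, task-1.
Step-by-step check:
  run task-3 (it waits on nothing); releases L15
  run task-2 (it waits on nothing); releases L19
  task-1: everything it awaited (L15 and L19) is free; runs, freeing L3 and L7


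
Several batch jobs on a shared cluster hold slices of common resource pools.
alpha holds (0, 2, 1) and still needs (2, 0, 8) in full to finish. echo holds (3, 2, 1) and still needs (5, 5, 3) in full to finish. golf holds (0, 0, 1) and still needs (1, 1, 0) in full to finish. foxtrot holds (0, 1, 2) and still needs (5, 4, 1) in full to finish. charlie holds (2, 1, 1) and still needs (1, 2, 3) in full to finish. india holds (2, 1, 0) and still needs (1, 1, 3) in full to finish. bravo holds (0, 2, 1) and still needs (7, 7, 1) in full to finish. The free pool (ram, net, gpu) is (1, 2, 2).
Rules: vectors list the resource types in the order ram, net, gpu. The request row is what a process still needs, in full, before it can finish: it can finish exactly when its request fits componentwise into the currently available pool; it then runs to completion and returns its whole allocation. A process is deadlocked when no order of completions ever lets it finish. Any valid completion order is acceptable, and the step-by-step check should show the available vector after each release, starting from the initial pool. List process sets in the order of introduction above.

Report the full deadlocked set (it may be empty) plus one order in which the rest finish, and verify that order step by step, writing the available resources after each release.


The deadlocked set is empty.
Key observation: there is always a runnable process — golf first — so the state unwinds completely.
One completion order for the rest: golf, india, charlie, foxtrot, echo, bravo, alpha. Verifying each step:
  pool = (1, 2, 2)
  run golf (needs (1, 1, 0), free (1, 2, 2)); after release of (0, 0, 1) the pool is (1, 2, 3)
  run india (needs (1, 1, 3), free (1, 2, 3)); after release of (2, 1, 0) the pool is (3, 3, 3)
  run charlie (needs (1, 2, 3), free (3, 3, 3)); after release of (2, 1, 1) the pool is (5, 4, 4)
  run foxtrot (needs (5, 4, 1), free (5, 4, 4)); after release of (0, 1, 2) the pool is (5, 5, 6)
  run echo (needs (5, 5, 3), free (5, 5, 6)); after release of (3, 2, 1) the pool is (8, 7, 7)
  run bravo (needs (7, 7, 1), free (8, 7, 7)); after release of (0, 2, 1) the pool is (8, 9, 8)
  run alpha (needs (2, 0, 8), free (8, 9, 8)); after release of (0, 2, 1) the pool is (8, 11, 9)


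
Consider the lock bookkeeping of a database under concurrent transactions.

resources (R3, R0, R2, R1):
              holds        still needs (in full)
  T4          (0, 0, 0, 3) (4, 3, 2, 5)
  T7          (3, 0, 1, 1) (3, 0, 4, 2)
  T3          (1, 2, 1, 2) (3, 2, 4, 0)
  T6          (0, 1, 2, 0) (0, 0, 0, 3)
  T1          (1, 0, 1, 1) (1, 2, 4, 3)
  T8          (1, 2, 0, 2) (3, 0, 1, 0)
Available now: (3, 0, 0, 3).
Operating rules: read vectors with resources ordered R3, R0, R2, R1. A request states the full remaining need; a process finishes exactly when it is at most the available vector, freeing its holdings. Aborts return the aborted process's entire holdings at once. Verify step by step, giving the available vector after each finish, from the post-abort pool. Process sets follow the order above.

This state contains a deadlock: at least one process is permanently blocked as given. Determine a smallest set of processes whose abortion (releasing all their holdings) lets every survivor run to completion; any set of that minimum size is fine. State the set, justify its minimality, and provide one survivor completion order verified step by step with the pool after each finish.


The answer: abort T7 and T3.
Key observation: T1 had no path to completion before; after the abort of T7 and T3 ((4, 2, 2, 3) returned), step 4 is where it fits.
No one abort is enough; case by case: T4 alone leaves T7 blocked (short on R2); T7 alone leaves T3 blocked (short on R2); T3 alone leaves T7 blocked (short on R2); T6 alone leaves T7 blocked (short on R2); T1 alone leaves T7 blocked (short on R2); T8 alone leaves T7 blocked (short on R2).
One survivor order: T6, T4, T8, T1. Step-by-step check (post-abort pool first):
  pool = (7, 2, 2, 6)
  run T6 (needs (0, 0, 0, 3), free (7, 2, 2, 6)); after release of (0, 1, 2, 0) the pool is (7, 3, 4, 6)
  run T4 (needs (4, 3, 2, 5), free (7, 3, 4, 6)); after release of (0, 0, 0, 3) the pool is (7, 3, 4, 9)
  run T8 (needs (3, 0, 1, 0), free (7, 3, 4, 9)); after release of (1, 2, 0, 2) the pool is (8, 5, 4, 11)
  run T1 (needs (1, 2, 4, 3), free (8, 5, 4, 11)); after release of (1, 0, 1, 1) the pool is (9, 5, 5, 12)


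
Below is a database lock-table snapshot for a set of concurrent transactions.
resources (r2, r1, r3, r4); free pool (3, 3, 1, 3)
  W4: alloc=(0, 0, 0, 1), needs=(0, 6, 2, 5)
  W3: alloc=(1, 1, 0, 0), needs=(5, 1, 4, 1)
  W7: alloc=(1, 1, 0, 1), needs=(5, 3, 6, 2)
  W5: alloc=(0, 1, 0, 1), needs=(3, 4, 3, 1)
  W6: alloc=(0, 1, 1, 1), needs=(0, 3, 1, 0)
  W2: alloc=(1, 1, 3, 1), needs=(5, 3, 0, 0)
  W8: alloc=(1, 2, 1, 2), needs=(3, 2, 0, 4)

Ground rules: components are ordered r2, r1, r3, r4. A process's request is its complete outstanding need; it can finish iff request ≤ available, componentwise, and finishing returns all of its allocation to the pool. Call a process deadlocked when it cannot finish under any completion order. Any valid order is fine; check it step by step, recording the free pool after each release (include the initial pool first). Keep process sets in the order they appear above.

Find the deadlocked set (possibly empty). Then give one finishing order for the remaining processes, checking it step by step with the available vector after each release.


Deadlocked: W3, W7 and W2.
Key observation: no order helps: past W6, W8, W5, W4, the free pool tops out at (4, 7, 3, 8), below what each blocked process needs in r2.
The rest can finish in the order W6, W8, W5, W4. Verifying each step:
  pool = (3, 3, 1, 3)
  W6: need (0, 3, 1, 0) fits (3, 3, 1, 3); releases (0, 1, 1, 1), pool now (3, 4, 2, 4)
  W8: need (3, 2, 0, 4) fits (3, 4, 2, 4); releases (1, 2, 1, 2), pool now (4, 6, 3, 6)
  W5: need (3, 4, 3, 1) fits (4, 6, 3, 6); releases (0, 1, 0, 1), pool now (4, 7, 3, 7)
  W4: need (0, 6, 2, 5) fits (4, 7, 3, 7); releases (0, 0, 0, 1), pool now (4, 7, 3, 8)
The blocked processes can never fit:
  W3 still needs (5, 1, 4, 1) but only (4, 7, 3, 8) is free — short on r2 and r3
  W7 still needs (5, 3, 6, 2) but only (4, 7, 3, 8) is free — short on r2 and r3
  W2 still needs (5, 3, 0, 0) but only (4, 7, 3, 8) is free — short on r2


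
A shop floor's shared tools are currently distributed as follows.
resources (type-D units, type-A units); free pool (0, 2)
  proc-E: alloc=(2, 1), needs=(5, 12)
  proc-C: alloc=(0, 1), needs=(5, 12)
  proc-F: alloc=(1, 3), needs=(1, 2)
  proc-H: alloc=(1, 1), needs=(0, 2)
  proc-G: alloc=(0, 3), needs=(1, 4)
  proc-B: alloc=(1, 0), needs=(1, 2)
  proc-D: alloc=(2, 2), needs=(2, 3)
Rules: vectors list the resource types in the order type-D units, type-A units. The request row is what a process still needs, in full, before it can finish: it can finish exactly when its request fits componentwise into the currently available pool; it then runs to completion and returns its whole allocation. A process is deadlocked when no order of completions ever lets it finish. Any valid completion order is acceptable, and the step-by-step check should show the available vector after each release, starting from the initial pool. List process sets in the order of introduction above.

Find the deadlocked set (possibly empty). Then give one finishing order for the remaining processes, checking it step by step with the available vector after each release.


Deadlocked set: proc-E and proc-C.
Key observation: once proc-H, proc-F, proc-D, proc-B, proc-G finish, the pool peaks at (5, 11) — and every remaining process still needs more type-A units than that.
The rest can finish in the order proc-H, proc-F, proc-D, proc-B, proc-G. Verifying each step:
  pool = (0, 2)
  proc-H: need (0, 2) fits (0, 2); releases (1, 1), pool now (1, 3)
  proc-F: need (1, 2) fits (1, 3); releases (1, 3), pool now (2, 6)
  proc-D: need (2, 3) fits (2, 6); releases (2, 2), pool now (4, 8)
  proc-B: need (1, 2) fits (4, 8); releases (1, 0), pool now (5, 8)
  proc-G: need (1, 4) fits (5, 8); releases (0, 3), pool now (5, 11)
The stuck group stays short no matter what:
  proc-E still needs (5, 12) but only (5, 11) is free — short on type-A units
  proc-C still needs (5, 12) but only (5, 11) is free — short on type-A units


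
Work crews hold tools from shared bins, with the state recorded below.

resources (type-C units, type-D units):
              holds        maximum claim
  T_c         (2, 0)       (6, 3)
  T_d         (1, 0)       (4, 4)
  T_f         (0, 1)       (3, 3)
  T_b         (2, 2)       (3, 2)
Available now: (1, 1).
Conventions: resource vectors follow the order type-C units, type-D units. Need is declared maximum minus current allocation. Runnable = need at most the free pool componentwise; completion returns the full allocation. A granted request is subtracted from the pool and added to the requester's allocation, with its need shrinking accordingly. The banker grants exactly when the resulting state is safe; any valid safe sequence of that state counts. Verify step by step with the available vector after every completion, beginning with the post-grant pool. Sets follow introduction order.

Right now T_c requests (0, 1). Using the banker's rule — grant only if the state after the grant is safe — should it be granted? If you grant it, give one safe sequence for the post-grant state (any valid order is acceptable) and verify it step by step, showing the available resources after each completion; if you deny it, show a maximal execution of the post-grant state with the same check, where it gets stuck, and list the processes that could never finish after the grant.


DENY — the pretend-granted state is unsafe.
Key observation: after T_b, T_f the pool peaks at (3, 3), and each blocked process is short somewhere: T_c on type-C units; T_d on type-D units.
Pretend the grant happened; the run T_b, T_f goes as far as possible. Check, step by step:
  pool = (1, 0)
  run T_b (needs (1, 0), free (1, 0)); after release of (2, 2) the pool is (3, 2)
  run T_f (needs (3, 2), free (3, 2)); after release of (0, 1) the pool is (3, 3)
  T_c cannot run: need (4, 2) vs free (3, 3) (insufficient type-C units)
  T_d cannot run: need (3, 4) vs free (3, 3) (insufficient type-D units)
Post-grant, the permanently blocked set is T_c and T_d.


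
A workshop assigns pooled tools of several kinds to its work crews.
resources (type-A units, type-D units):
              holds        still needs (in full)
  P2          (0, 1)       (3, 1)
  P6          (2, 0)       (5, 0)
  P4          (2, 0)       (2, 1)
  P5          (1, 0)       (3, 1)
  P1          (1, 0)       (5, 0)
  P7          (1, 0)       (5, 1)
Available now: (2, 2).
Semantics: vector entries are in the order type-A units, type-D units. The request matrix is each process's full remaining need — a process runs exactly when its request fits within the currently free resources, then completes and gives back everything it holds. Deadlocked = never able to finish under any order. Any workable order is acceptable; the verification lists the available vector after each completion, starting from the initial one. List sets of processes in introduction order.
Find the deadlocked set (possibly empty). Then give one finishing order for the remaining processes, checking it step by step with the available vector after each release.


Nothing here is deadlocked.
Key observation: there is always a runnable process — P4 first — so the state unwinds completely.
The rest can finish in the order P4, P5, P6, P1, P2, P7. Step-by-step check:
  pool = (2, 2)
  P4 needs (2, 1) <= (2, 2) -> finishes; pool += (2, 0) = (4, 2)
  P5 needs (3, 1) <= (4, 2) -> finishes; pool += (1, 0) = (5, 2)
  P6 needs (5, 0) <= (5, 2) -> finishes; pool += (2, 0) = (7, 2)
  P1 needs (5, 0) <= (7, 2) -> finishes; pool += (1, 0) = (8, 2)
  P2 needs (3, 1) <= (8, 2) -> finishes; pool += (0, 1) = (8, 3)
  P7 needs (5, 1) <= (8, 3) -> finishes; pool += (1, 0) = (9, 3)


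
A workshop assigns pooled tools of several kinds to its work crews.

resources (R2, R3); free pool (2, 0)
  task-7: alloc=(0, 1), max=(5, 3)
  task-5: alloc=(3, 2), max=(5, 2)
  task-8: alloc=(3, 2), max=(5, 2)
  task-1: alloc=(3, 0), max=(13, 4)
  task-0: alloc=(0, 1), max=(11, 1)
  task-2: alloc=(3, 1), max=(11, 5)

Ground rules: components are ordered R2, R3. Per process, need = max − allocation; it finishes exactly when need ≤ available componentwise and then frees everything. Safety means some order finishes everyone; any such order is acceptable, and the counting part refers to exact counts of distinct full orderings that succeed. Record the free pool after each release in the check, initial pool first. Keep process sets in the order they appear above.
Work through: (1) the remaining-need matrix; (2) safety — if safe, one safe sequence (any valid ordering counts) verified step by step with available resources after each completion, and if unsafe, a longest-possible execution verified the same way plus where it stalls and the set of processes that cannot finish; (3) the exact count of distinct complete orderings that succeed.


(1) Outstanding need per process (order R2, R3):
  task-7: (5, 2)
  task-5: (2, 0)
  task-8: (2, 0)
  task-1: (10, 4)
  task-0: (11, 0)
  task-2: (8, 4)
(2) SAFE, for example via the order task-5, task-8, task-7, task-2, task-0, task-1.
Key observation: at task-5 the run first touches a limit — (2, 0) against (2, 0), exact on a resource it actually requests.
Check, step by step:
  pool = (2, 0)
  run task-5 (needs (2, 0), free (2, 0)); after release of (3, 2) the pool is (5, 2)
  run task-8 (needs (2, 0), free (5, 2)); after release of (3, 2) the pool is (8, 4)
  run task-7 (needs (5, 2), free (8, 4)); after release of (0, 1) the pool is (8, 5)
  run task-2 (needs (8, 4), free (8, 5)); after release of (3, 1) the pool is (11, 6)
  run task-0 (needs (11, 0), free (11, 6)); after release of (0, 1) the pool is (11, 7)
  run task-1 (needs (10, 4), free (11, 7)); after release of (3, 0) the pool is (14, 7)
(3) Precisely 20 of the possible complete orderings are safe sequences.


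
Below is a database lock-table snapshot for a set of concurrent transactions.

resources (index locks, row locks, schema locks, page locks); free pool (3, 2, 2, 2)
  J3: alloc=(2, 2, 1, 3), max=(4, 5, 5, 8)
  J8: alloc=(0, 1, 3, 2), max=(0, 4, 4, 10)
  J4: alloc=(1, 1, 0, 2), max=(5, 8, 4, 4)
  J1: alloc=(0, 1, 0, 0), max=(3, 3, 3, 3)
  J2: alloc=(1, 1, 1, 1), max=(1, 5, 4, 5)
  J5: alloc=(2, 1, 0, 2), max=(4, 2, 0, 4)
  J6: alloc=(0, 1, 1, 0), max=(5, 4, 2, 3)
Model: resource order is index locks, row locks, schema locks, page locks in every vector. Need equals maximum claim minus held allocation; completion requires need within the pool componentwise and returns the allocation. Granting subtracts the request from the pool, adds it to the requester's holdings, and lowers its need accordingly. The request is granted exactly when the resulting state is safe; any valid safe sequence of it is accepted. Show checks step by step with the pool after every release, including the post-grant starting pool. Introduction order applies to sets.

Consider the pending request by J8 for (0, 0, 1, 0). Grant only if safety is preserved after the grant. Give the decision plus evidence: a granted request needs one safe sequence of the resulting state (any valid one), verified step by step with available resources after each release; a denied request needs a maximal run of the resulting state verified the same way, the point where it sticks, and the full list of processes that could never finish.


DENY. Granting would leave the state unsafe.
Key observation: after J5, J6 the pool peaks at (5, 4, 2, 4), and each blocked process is short somewhere: J3 on schema locks, page locks; J8 on page locks; J4 on row locks, schema locks; J1 on schema locks; J2 on schema locks.
On the post-grant state, J5, J6 is a maximal run — nothing extends it. Verifying each step:
  pool = (3, 2, 1, 2)
  run J5 (needs (2, 1, 0, 2), free (3, 2, 1, 2)); after release of (2, 1, 0, 2) the pool is (5, 3, 1, 4)
  run J6 (needs (5, 3, 1, 3), free (5, 3, 1, 4)); after release of (0, 1, 1, 0) the pool is (5, 4, 2, 4)
  J3 still needs (2, 3, 4, 5) but only (5, 4, 2, 4) is free — short on schema locks and page locks
  J8 still needs (0, 3, 0, 8) but only (5, 4, 2, 4) is free — short on page locks
  J4 still needs (4, 7, 4, 2) but only (5, 4, 2, 4) is free — short on row locks and schema locks
  J1 still needs (3, 2, 3, 3) but only (5, 4, 2, 4) is free — short on schema locks
  J2 still needs (0, 4, 3, 4) but only (5, 4, 2, 4) is free — short on schema locks
Post-grant, the permanently blocked set is J3, J8, J4, J1 and J2.
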